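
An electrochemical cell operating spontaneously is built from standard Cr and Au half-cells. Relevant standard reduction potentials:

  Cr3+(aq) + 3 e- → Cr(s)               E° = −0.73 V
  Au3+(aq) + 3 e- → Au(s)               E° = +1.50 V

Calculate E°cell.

+2.23 V

The Au³⁺/Au couple has the higher E°, so Au ion is reduced (cathode) and Cr is oxidized (anode).
E°cell = E°(cathode) − E°(anode) = +1.50 − (−0.73) = +2.23 V.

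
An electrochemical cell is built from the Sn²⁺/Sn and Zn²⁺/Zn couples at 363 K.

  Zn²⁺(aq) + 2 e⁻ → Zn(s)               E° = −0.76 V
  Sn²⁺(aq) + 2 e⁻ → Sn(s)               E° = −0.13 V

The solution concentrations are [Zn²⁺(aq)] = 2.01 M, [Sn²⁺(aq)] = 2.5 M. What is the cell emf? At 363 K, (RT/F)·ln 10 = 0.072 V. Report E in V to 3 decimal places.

Since E°(Sn²⁺/Sn) > E°(Zn²⁺/Zn), Sn²⁺/Sn serves as the cathode.
The standard potential is −0.13 − (−0.76) = +0.63 V and the balanced reaction transfers n = 2 electrons.
The balanced reaction is Sn²⁺(aq) + Zn(s) → Sn(s) + Zn²⁺(aq), so Q = [Zn²⁺(aq)] / [Sn²⁺(aq)] = 0.804 and log Q = −0.095.
Applying E = E° − (RT ln10/nF)·log Q gives +0.63 − (0.072/2)(−0.095) = +0.633 V.

+0.633 V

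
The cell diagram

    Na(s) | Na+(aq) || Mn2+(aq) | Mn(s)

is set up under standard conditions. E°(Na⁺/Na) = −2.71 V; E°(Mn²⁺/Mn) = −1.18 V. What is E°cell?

+1.53 V

By convention the left-hand electrode in cell notation is the anode (oxidation) and the right-hand electrode is the cathode (reduction).
E°cell = E°(right) − E°(left) = −1.18 − (−2.71) = +1.53 V.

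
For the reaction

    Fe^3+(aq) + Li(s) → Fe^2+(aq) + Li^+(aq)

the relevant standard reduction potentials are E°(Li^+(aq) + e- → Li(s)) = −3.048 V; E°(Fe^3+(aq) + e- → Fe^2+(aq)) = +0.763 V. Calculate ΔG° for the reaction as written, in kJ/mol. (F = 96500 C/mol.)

−368 kJ/mol

In the reaction as written Fe^3+(aq) is reduced, so the Fe³⁺/Fe²⁺ couple is the cathode and Li⁺/Li is the anode.
E°cell = +0.763 − (−3.048) = +3.811 V; balancing electrons gives n = 1.
ΔG° = −nFE°cell = −(1)(96500)(+3.811) J/mol = −368 kJ/mol.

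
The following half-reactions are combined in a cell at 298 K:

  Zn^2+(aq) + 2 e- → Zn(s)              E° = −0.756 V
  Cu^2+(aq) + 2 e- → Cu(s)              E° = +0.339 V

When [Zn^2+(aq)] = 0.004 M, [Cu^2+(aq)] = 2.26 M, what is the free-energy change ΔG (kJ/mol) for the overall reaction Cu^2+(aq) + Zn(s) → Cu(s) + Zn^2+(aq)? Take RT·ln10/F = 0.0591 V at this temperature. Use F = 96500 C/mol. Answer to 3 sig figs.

−227 kJ/mol

The standard cell potential is +0.339 − (−0.756) = +1.095 V, with n = 2 electrons in the balanced equation.
The reaction quotient is [Zn^2+(aq)] / [Cu^2+(aq)] = 0.00177; by Nernst, E = +1.095 − (0.0591/2)(−2.752) = +1.1763 V.
Finally ΔG = −nFE = −(2)(96500 C/mol)(+1.1763 V) = −227 kJ/mol.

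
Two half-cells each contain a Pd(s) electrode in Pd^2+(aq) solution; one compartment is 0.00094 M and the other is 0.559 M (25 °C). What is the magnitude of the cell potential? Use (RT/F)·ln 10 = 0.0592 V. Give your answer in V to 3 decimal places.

For a concentration cell E°cell = 0, since both electrodes use the same couple.
The compartment with the higher Pd^2+(aq) concentration (0.559 M) acts as the cathode; ions are reduced there and produced at the dilute (0.00094 M) anode.
With n = 2, Ecell = −(0.0592/2)·log([dilute]/[conc]) = −(0.0592/2)·log(0.00094/0.559) = +0.082 V.

0.082 V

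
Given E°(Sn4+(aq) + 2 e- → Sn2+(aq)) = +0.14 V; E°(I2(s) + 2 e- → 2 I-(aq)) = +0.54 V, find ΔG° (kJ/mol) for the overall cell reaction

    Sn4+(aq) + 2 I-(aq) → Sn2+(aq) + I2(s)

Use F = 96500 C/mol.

+77.2 kJ/mol

In the reaction as written Sn4+(aq) is reduced, so the Sn⁴⁺/Sn²⁺ couple is the cathode and I₂/I⁻ is the anode.
E°cell = +0.14 − (+0.54) = −0.40 V; balancing electrons gives n = 2.
ΔG° = −nFE°cell = −(2)(96500)(−0.40) J/mol = +77.2 kJ/mol.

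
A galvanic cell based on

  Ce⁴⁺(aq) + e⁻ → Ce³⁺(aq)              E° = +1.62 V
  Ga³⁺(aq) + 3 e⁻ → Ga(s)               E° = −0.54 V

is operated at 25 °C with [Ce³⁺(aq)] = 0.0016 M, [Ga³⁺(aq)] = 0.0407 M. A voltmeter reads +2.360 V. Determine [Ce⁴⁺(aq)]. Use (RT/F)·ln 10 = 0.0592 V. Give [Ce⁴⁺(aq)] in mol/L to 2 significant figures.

Ce⁴⁺/Ce³⁺ is the cathode (higher E°); E°cell = +1.62 − (−0.54) = +2.16 V with n = 3.
Since E = E° − (0.0592/n)·log Q, log Q = n(E° − E)/0.0592 = −10.135.
Balancing electrons gives 3 Ce⁴⁺(aq) + Ga(s) → 3 Ce³⁺(aq) + Ga³⁺(aq); thus Q = ([Ce³⁺(aq)]^3·[Ga³⁺(aq)]) / [Ce⁴⁺(aq)]^3.
Substituting the known concentrations and solving, log [Ce⁴⁺(aq)] = 0.119 and [Ce⁴⁺(aq)] = 1.3 M.

1.3 M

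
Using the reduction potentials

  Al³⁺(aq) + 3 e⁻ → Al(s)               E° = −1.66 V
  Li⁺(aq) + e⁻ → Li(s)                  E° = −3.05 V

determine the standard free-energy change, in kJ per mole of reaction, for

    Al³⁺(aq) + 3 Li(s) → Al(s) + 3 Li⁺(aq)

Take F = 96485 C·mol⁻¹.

In the reaction as written Al³⁺(aq) is reduced, so the Al³⁺/Al couple is the cathode and Li⁺/Li is the anode.
E°cell = −1.66 − (−3.05) = +1.39 V; balancing electrons gives n = 3.
ΔG° = −nFE°cell = −(3)(96485)(+1.39) J/mol = −402 kJ/mol.

−402 kJ/mol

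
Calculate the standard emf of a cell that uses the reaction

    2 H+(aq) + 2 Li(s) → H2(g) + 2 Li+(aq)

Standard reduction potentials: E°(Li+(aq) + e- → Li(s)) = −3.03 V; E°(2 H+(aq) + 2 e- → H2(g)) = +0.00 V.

H+(aq) gains electrons, so the 2H⁺/H₂ couple is the cathode; the Li⁺/Li couple is the anode.
E°cell = E°(cathode) − E°(anode) = +0.00 − (−3.03) = +3.03 V.
The positive value indicates the reaction is spontaneous as written.

+3.03 V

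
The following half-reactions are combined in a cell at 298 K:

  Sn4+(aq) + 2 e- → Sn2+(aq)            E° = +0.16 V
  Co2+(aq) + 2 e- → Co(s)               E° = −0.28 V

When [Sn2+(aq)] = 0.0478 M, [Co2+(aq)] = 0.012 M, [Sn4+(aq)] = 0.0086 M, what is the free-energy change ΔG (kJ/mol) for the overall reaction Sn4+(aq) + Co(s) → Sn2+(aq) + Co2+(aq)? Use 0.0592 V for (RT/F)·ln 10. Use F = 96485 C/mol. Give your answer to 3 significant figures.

−91.6 kJ/mol

With Sn⁴⁺/Sn²⁺ reduced at the cathode, E°cell = +0.16 − (−0.28) = +0.44 V and n = 2.
The reaction quotient is ([Sn2+(aq)]·[Co2+(aq)]) / [Sn4+(aq)] = 0.0667; by Nernst, E = +0.44 − (0.0592/2)(−1.176) = +0.4748 V.
Finally ΔG = −nFE = −(2)(96485 C/mol)(+0.4748 V) = −91.6 kJ/mol.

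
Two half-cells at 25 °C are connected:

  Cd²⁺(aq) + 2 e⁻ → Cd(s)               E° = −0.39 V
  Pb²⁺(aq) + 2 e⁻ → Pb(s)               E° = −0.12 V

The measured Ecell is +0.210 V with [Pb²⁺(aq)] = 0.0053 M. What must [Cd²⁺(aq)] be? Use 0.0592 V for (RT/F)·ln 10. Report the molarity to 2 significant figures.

With Pb²⁺/Pb at the cathode and Cd²⁺/Cd at the anode, E°cell = −0.12 − (−0.39) = +0.27 V (n = 2).
Rearranging E = E° − (0.0592/n)·log Q gives log Q = 2(+0.27 − (+0.210))/0.0592 = 2.027.
For Pb²⁺(aq) + Cd(s) → Pb(s) + Cd²⁺(aq), the reaction quotient is Q = [Cd²⁺(aq)] / [Pb²⁺(aq)].
Substituting the known concentrations and solving, log [Cd²⁺(aq)] = −0.249 and [Cd²⁺(aq)] = 0.56 M.

0.56 M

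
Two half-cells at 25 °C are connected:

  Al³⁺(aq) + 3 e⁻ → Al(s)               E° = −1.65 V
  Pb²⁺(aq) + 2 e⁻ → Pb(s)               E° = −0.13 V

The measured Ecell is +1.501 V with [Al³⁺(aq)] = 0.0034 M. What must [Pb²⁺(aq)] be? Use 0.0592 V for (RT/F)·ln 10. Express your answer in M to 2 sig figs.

With Pb²⁺/Pb at the cathode and Al³⁺/Al at the anode, E°cell = −0.13 − (−1.65) = +1.52 V (n = 6).
Rearranging E = E° − (0.0592/n)·log Q gives log Q = 6(+1.52 − (+1.501))/0.0592 = 1.926.
For 3 Pb²⁺(aq) + 2 Al(s) → 3 Pb(s) + 2 Al³⁺(aq), the reaction quotient is Q = [Al³⁺(aq)]^2 / [Pb²⁺(aq)]^3.
Isolating [Pb²⁺(aq)] in Q = 10^{1.926} yields log [Pb²⁺(aq)] = −2.288, i.e. 0.0052 M.

0.0052 M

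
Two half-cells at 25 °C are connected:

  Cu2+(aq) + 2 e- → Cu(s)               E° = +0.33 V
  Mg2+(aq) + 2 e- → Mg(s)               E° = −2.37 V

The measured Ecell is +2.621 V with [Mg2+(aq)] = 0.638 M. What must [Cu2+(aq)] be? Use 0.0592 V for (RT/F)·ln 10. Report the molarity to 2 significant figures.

0.0014 M

The Cu²⁺/Cu couple has the larger reduction potential, so it is the cathode: E°cell = +0.33 − (−2.37) = +2.70 V and n = 2.
From the Nernst equation, log Q = n(E° − E)/0.0592 = 2·(+2.70 − (+2.621))/0.0592 = 2.669.
Balancing electrons gives Cu2+(aq) + Mg(s) → Cu(s) + Mg2+(aq); thus Q = [Mg2+(aq)] / [Cu2+(aq)].
Isolating [Cu2+(aq)] in Q = 10^{2.669} yields log [Cu2+(aq)] = −2.864, i.e. 0.0014 M.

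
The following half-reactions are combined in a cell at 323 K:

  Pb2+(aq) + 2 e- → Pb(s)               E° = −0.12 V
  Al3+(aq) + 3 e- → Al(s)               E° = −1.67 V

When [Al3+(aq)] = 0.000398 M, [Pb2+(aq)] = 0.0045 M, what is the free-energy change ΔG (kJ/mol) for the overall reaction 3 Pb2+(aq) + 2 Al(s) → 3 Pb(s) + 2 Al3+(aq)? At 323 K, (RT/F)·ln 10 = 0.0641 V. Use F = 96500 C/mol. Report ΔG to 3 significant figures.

With Pb²⁺/Pb reduced at the cathode, E°cell = −0.12 − (−1.67) = +1.55 V and n = 6.
Here Q = [Al3+(aq)]^2 / [Pb2+(aq)]^3 = 1.74 (log Q = 0.240), giving E = +1.55 − (0.0641/6)·(0.240) = +1.5474 V.
ΔG = −nFE = −(6)(96500)(+1.5474) J/mol = −896 kJ/mol.

−896 kJ/mol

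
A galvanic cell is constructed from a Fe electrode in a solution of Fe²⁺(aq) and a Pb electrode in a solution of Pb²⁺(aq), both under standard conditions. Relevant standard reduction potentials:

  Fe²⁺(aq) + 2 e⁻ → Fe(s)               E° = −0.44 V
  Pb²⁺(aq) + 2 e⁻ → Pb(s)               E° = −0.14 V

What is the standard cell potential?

+0.30 V

Of the two couples in this cell, the one with the more positive reduction potential is reduced at the cathode: here that is Pb²⁺/Pb (−0.14 V); Fe²⁺/Fe (−0.44 V) is the anode.
E°cell = E°(cathode) − E°(anode) = −0.14 − (−0.44) = +0.30 V.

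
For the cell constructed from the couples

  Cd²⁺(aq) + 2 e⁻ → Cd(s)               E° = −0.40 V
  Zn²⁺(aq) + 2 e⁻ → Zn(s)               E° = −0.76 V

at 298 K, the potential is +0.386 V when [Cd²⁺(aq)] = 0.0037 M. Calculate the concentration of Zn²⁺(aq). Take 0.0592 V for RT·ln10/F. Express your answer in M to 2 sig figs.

0.00049 M

Cd²⁺/Cd is the cathode (higher E°); E°cell = −0.40 − (−0.76) = +0.36 V with n = 2.
Rearranging E = E° − (0.0592/n)·log Q gives log Q = 2(+0.36 − (+0.386))/0.0592 = −0.878.
For Cd²⁺(aq) + Zn(s) → Cd(s) + Zn²⁺(aq), the reaction quotient is Q = [Zn²⁺(aq)] / [Cd²⁺(aq)].
Solving for the unknown gives log [Zn²⁺(aq)] = −3.310, so [Zn²⁺(aq)] ≈ 0.00049 M.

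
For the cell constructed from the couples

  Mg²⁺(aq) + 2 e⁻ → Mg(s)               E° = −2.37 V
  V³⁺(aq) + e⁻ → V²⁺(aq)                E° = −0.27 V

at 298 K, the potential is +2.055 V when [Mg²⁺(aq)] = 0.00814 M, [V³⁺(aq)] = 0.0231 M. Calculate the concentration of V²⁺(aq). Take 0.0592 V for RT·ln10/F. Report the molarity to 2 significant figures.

V³⁺/V²⁺ is the cathode (higher E°); E°cell = −0.27 − (−2.37) = +2.10 V with n = 2.
Rearranging E = E° − (0.0592/n)·log Q gives log Q = 2(+2.10 − (+2.055))/0.0592 = 1.520.
For 2 V³⁺(aq) + Mg(s) → 2 V²⁺(aq) + Mg²⁺(aq), the reaction quotient is Q = ([V²⁺(aq)]^2·[Mg²⁺(aq)]) / [V³⁺(aq)]^2.
Solving for the unknown gives log [V²⁺(aq)] = 0.168, so [V²⁺(aq)] ≈ 1.5 M.

1.5 M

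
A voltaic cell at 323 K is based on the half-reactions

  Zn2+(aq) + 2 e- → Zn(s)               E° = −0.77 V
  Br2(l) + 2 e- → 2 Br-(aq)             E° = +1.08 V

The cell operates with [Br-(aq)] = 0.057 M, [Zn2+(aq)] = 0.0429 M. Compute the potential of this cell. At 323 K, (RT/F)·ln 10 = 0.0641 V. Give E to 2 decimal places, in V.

Br₂/Br⁻ is reduced (cathode, E° = +1.08 V) and Zn²⁺/Zn is oxidized (anode).
E°cell = +1.08 − (−0.77) = +1.85 V, with n = 2 electrons transferred.
For the overall reaction Br2(l) + Zn(s) → 2 Br-(aq) + Zn2+(aq), Q = [Br-(aq)]^2·[Zn2+(aq)] = 0.000139, giving log Q = −3.856.
By the Nernst equation, E = +1.85 − (0.0641/2)·(−3.856) = +1.97 V.

+1.97 V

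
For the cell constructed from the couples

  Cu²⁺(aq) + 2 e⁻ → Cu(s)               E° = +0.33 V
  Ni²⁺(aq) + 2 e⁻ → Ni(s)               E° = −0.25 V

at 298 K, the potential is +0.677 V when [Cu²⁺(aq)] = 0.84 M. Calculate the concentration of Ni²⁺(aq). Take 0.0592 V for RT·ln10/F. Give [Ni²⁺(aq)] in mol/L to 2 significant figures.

Cu²⁺/Cu is the cathode (higher E°); E°cell = +0.33 − (−0.25) = +0.58 V with n = 2.
Since E = E° − (0.0592/n)·log Q, log Q = n(E° − E)/0.0592 = −3.277.
Balancing electrons gives Cu²⁺(aq) + Ni(s) → Cu(s) + Ni²⁺(aq); thus Q = [Ni²⁺(aq)] / [Cu²⁺(aq)].
Solving for the unknown gives log [Ni²⁺(aq)] = −3.353, so [Ni²⁺(aq)] ≈ 0.00044 M.

0.00044 M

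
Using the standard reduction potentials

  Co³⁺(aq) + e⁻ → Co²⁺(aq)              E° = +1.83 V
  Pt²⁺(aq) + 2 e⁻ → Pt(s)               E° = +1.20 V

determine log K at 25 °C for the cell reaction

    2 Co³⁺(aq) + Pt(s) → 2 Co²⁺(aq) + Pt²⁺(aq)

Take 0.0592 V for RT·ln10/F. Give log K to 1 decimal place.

log K = 21.3

The Co³⁺/Co²⁺ couple is reduced (cathode); E°cell = +1.83 − (+1.20) = +0.63 V with n = 2.
At equilibrium E = 0, so log K = nE°cell / 0.0592 = (2)(+0.63) / 0.0592 = 21.3.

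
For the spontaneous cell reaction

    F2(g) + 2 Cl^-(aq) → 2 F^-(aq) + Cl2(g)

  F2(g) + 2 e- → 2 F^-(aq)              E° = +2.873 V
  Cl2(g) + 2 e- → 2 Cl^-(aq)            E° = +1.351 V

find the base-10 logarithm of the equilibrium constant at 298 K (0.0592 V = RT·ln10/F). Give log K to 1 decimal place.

log K = 51.4

The F₂/F⁻ couple is reduced (cathode); E°cell = +2.873 − (+1.351) = +1.522 V with n = 2.
At equilibrium E = 0, so log K = nE°cell / 0.0592 = (2)(+1.522) / 0.0592 = 51.4.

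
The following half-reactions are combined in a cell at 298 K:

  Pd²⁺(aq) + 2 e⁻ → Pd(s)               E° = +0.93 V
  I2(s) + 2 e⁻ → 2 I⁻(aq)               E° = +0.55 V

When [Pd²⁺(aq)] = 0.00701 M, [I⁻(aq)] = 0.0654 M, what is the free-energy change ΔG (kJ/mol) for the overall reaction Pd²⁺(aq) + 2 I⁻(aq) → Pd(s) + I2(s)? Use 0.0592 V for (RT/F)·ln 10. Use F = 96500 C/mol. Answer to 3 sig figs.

E°cell = +0.93 − (+0.55) = +0.38 V; the balanced reaction transfers n = 2 electrons.
Q = 1 / ([Pd²⁺(aq)]·[I⁻(aq)]^2) = 3.34×10^4, so log Q = 4.523 and E = +0.38 − (0.0592/2)(4.523) = +0.2461 V.
Then ΔG = −nFE = −2 × 96500 × +0.2461 J/mol = −47.5 kJ/mol.

−47.5 kJ/mol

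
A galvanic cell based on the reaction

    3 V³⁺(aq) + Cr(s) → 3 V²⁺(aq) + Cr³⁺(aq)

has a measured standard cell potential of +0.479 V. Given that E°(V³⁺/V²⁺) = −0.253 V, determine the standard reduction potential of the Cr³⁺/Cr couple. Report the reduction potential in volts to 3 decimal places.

In the reaction as written the V³⁺/V²⁺ couple is reduced (cathode) and Cr³⁺/Cr is oxidized (anode), so E°cell = E°(V³⁺/V²⁺) − E°(Cr³⁺/Cr).
E°(Cr³⁺/Cr) = E°(cathode) − E°cell = −0.253 − (+0.479) = −0.732 V.

−0.732 V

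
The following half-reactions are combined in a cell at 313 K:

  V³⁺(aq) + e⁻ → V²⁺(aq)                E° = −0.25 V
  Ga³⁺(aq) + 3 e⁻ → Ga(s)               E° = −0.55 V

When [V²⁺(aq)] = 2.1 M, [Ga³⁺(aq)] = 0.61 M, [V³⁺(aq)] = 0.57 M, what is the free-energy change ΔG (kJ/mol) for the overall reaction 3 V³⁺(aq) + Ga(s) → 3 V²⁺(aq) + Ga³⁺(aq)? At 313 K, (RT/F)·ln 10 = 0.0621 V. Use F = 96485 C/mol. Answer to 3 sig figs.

−78.0 kJ/mol

The standard cell potential is −0.25 − (−0.55) = +0.30 V, with n = 3 electrons in the balanced equation.
Q = ([V²⁺(aq)]^3·[Ga³⁺(aq)]) / [V³⁺(aq)]^3 = 30.5, so log Q = 1.484 and E = +0.30 − (0.0621/3)(1.484) = +0.2693 V.
Finally ΔG = −nFE = −(3)(96485 C/mol)(+0.2693 V) = −78.0 kJ/mol.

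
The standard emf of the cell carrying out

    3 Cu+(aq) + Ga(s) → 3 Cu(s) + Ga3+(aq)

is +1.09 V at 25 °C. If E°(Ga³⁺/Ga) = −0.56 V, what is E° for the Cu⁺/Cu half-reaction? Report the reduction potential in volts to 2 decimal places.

+0.53 V

In the reaction as written the Cu⁺/Cu couple is reduced (cathode) and Ga³⁺/Ga is oxidized (anode), so E°cell = E°(Cu⁺/Cu) − E°(Ga³⁺/Ga).
E°(Cu⁺/Cu) = E°cell + E°(anode) = +1.09 + (−0.56) = +0.53 V.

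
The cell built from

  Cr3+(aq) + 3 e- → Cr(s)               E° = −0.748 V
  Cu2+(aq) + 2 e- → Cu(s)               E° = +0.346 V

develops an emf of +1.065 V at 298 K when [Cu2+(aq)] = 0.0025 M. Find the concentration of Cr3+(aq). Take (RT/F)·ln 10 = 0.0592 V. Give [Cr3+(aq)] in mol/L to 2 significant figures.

0.0037 M

With Cu²⁺/Cu at the cathode and Cr³⁺/Cr at the anode, E°cell = +0.346 − (−0.748) = +1.094 V (n = 6).
Since E = E° − (0.0592/n)·log Q, log Q = n(E° − E)/0.0592 = 2.939.
The balanced reaction is 3 Cu2+(aq) + 2 Cr(s) → 3 Cu(s) + 2 Cr3+(aq), so Q = [Cr3+(aq)]^2 / [Cu2+(aq)]^3.
Substituting the known concentrations and solving, log [Cr3+(aq)] = −2.434 and [Cr3+(aq)] = 0.0037 M.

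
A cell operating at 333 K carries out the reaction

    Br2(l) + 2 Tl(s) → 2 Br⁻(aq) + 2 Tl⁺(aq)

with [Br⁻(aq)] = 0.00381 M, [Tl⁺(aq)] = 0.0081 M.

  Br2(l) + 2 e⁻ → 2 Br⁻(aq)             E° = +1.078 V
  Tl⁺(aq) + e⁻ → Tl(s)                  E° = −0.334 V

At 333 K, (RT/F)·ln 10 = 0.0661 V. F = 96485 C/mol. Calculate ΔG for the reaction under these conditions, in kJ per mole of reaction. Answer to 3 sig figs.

E°cell = +1.078 − (−0.334) = +1.412 V; the balanced reaction transfers n = 2 electrons.
Here Q = [Br⁻(aq)]^2·[Tl⁺(aq)]^2 = 9.52×10^−10 (log Q = −9.021), giving E = +1.412 − (0.0661/2)·(−9.021) = +1.7101 V.
Finally ΔG = −nFE = −(2)(96485 C/mol)(+1.7101 V) = −330 kJ/mol.

−330 kJ/mol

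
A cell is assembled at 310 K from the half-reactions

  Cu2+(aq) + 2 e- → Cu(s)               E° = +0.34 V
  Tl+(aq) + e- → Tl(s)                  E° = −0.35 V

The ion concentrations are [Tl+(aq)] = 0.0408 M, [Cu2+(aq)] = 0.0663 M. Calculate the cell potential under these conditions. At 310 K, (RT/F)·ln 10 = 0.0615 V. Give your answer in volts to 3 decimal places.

Cu²⁺/Cu is reduced (cathode, E° = +0.34 V) and Tl⁺/Tl is oxidized (anode).
E°cell = E°cat − E°an = +0.34 − (−0.35) = +0.69 V; n = 2.
Balancing gives Cu2+(aq) + 2 Tl(s) → Cu(s) + 2 Tl+(aq); hence Q = [Tl+(aq)]^2 / [Cu2+(aq)] = 0.0251 (log Q = −1.600).
E = E° − (0.0615/n)·log Q = +0.69 − (0.0615/2)(−1.600) = +0.739 V.

+0.739 V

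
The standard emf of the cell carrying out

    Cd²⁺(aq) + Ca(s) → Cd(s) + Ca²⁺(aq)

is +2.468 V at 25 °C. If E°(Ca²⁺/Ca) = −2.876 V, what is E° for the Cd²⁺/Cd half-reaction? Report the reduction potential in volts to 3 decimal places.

In the reaction as written the Cd²⁺/Cd couple is reduced (cathode) and Ca²⁺/Ca is oxidized (anode), so E°cell = E°(Cd²⁺/Cd) − E°(Ca²⁺/Ca).
E°(Cd²⁺/Cd) = E°cell + E°(anode) = +2.468 + (−2.876) = −0.408 V.

−0.408 V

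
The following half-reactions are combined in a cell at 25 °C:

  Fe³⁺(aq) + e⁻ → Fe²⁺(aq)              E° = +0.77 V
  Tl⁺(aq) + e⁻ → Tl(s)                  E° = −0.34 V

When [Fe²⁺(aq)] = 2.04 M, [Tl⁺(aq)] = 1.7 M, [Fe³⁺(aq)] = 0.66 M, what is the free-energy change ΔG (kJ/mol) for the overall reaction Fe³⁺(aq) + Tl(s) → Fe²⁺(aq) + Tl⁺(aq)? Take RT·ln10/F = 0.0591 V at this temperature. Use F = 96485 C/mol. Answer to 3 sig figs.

E°cell = +0.77 − (−0.34) = +1.11 V; the balanced reaction transfers n = 1 electron.
Here Q = ([Fe²⁺(aq)]·[Tl⁺(aq)]) / [Fe³⁺(aq)] = 5.25 (log Q = 0.721), giving E = +1.11 − (0.0591/1)·(0.721) = +1.0674 V.
ΔG = −nFE = −(1)(96485)(+1.0674) J/mol = −103 kJ/mol.

−103 kJ/mol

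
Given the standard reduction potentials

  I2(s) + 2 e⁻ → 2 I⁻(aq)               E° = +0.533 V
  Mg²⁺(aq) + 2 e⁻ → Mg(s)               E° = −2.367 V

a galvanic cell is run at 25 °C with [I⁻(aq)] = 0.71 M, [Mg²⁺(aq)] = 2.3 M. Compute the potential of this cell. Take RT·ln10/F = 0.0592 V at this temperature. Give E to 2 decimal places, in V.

+2.90 V

Since E°(I₂/I⁻) > E°(Mg²⁺/Mg), I₂/I⁻ serves as the cathode.
The standard potential is +0.533 − (−2.367) = +2.900 V and the balanced reaction transfers n = 2 electrons.
Balancing gives I2(s) + Mg(s) → 2 I⁻(aq) + Mg²⁺(aq); hence Q = [I⁻(aq)]^2·[Mg²⁺(aq)] = 1.16 (log Q = 0.064).
E = E° − (0.0592/n)·log Q = +2.900 − (0.0592/2)(0.064) = +2.90 V.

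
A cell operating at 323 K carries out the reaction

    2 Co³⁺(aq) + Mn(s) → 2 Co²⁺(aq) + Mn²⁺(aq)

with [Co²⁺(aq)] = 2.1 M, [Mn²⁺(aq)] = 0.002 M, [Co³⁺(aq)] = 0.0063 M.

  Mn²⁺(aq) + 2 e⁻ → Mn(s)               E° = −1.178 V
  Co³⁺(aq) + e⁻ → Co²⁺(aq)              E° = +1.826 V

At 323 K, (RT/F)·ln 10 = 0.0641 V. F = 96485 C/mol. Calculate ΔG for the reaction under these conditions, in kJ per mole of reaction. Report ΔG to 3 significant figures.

E°cell = +1.826 − (−1.178) = +3.004 V; the balanced reaction transfers n = 2 electrons.
Q = ([Co²⁺(aq)]^2·[Mn²⁺(aq)]) / [Co³⁺(aq)]^2 = 222, so log Q = 2.347 and E = +3.004 − (0.0641/2)(2.347) = +2.9288 V.
Finally ΔG = −nFE = −(2)(96485 C/mol)(+2.9288 V) = −565 kJ/mol.

−565 kJ/mol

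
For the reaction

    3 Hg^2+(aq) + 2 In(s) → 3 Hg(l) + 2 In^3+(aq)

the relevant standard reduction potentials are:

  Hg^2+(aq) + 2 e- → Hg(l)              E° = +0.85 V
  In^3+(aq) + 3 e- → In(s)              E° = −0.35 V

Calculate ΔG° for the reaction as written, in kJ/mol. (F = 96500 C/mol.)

In the reaction as written Hg^2+(aq) is reduced, so the Hg²⁺/Hg couple is the cathode and In³⁺/In is the anode.
E°cell = +0.85 − (−0.35) = +1.20 V; balancing electrons gives n = 6.
ΔG° = −nFE°cell = −(6)(96500)(+1.20) J/mol = −695 kJ/mol.

−695 kJ/mol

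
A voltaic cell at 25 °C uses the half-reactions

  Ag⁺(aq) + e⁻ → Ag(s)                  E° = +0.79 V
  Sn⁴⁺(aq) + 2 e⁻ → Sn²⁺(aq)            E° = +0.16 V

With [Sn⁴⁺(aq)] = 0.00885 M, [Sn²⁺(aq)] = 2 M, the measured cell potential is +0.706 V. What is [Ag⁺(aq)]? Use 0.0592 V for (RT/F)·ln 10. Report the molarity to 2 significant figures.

Ag⁺/Ag is the cathode (higher E°); E°cell = +0.79 − (+0.16) = +0.63 V with n = 2.
Since E = E° − (0.0592/n)·log Q, log Q = n(E° − E)/0.0592 = −2.568.
Balancing electrons gives 2 Ag⁺(aq) + Sn²⁺(aq) → 2 Ag(s) + Sn⁴⁺(aq); thus Q = [Sn⁴⁺(aq)] / ([Ag⁺(aq)]^2·[Sn²⁺(aq)]).
Isolating [Ag⁺(aq)] in Q = 10^{−2.568} yields log [Ag⁺(aq)] = 0.107, i.e. 1.3 M.

1.3 M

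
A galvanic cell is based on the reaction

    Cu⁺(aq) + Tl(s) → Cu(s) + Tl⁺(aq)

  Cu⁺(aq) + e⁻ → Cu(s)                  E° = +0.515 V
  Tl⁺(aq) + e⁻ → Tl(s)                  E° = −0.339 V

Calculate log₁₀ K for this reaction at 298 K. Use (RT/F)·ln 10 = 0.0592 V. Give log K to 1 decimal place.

The Cu⁺/Cu couple is reduced (cathode); E°cell = +0.515 − (−0.339) = +0.854 V with n = 1.
At equilibrium E = 0, so log K = nE°cell / 0.0592 = (1)(+0.854) / 0.0592 = 14.4.

log K = 14.4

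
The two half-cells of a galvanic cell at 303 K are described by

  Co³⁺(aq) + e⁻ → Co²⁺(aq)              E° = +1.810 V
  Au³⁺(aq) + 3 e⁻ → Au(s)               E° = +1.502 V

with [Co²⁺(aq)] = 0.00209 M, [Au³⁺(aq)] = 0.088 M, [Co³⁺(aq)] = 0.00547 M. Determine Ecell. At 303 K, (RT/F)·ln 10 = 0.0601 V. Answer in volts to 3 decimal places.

Since E°(Co³⁺/Co²⁺) > E°(Au³⁺/Au), Co³⁺/Co²⁺ serves as the cathode.
E°cell = +1.810 − (+1.502) = +0.308 V, with n = 3 electrons transferred.
For the overall reaction 3 Co³⁺(aq) + Au(s) → 3 Co²⁺(aq) + Au³⁺(aq), Q = ([Co²⁺(aq)]^3·[Au³⁺(aq)]) / [Co³⁺(aq)]^3 = 0.00491, giving log Q = −2.309.
Applying E = E° − (RT ln10/nF)·log Q gives +0.308 − (0.0601/3)(−2.309) = +0.354 V.

+0.354 V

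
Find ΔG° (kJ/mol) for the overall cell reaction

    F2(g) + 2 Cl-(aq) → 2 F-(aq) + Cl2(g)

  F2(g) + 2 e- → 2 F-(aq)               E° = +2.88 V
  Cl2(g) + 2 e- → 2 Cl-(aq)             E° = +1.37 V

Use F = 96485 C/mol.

−291 kJ/mol

In the reaction as written F2(g) is reduced, so the F₂/F⁻ couple is the cathode and Cl₂/Cl⁻ is the anode.
E°cell = +2.88 − (+1.37) = +1.51 V; balancing electrons gives n = 2.
ΔG° = −nFE°cell = −(2)(96485)(+1.51) J/mol = −291 kJ/mol.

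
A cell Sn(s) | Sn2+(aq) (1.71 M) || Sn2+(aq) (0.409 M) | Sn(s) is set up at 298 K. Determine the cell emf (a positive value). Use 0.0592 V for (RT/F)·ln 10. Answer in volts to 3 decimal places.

For a concentration cell E°cell = 0, since both electrodes use the same couple.
The compartment with the higher Sn2+(aq) concentration (1.71 M) acts as the cathode; ions are reduced there and produced at the dilute (0.409 M) anode.
With n = 2, Ecell = −(0.0592/2)·log([dilute]/[conc]) = −(0.0592/2)·log(0.409/1.71) = +0.018 V.

0.018 V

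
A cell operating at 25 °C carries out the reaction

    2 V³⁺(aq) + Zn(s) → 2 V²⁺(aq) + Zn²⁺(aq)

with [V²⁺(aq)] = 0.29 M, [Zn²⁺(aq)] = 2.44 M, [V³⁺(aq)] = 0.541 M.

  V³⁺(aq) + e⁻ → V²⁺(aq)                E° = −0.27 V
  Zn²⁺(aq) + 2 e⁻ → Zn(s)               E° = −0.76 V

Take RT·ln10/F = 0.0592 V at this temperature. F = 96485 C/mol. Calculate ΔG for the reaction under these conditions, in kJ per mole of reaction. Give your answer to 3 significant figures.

−95.4 kJ/mol

With V³⁺/V²⁺ reduced at the cathode, E°cell = −0.27 − (−0.76) = +0.49 V and n = 2.
Q = ([V²⁺(aq)]^2·[Zn²⁺(aq)]) / [V³⁺(aq)]^2 = 0.701, so log Q = −0.154 and E = +0.49 − (0.0592/2)(−0.154) = +0.4946 V.
Finally ΔG = −nFE = −(2)(96485 C/mol)(+0.4946 V) = −95.4 kJ/mol.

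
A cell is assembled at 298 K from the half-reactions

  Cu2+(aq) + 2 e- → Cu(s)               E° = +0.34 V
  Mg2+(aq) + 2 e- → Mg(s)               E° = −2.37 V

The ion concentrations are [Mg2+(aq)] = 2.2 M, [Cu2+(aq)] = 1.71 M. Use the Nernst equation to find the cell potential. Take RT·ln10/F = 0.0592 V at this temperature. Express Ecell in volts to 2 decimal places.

Cu²⁺/Cu is reduced (cathode, E° = +0.34 V) and Mg²⁺/Mg is oxidized (anode).
E°cell = E°cat − E°an = +0.34 − (−2.37) = +2.71 V; n = 2.
The balanced reaction is Cu2+(aq) + Mg(s) → Cu(s) + Mg2+(aq), so Q = [Mg2+(aq)] / [Cu2+(aq)] = 1.29 and log Q = 0.109.
E = E° − (0.0592/n)·log Q = +2.71 − (0.0592/2)(0.109) = +2.71 V.

+2.71 V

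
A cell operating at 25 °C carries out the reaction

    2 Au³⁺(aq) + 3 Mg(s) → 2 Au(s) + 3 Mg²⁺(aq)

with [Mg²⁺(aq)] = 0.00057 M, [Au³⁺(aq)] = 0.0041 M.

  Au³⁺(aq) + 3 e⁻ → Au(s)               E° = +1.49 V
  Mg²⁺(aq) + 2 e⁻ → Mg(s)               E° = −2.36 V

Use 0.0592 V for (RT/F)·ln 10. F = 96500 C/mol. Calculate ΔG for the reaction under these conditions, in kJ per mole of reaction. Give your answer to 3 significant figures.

−2260 kJ/mol

E°cell = +1.49 − (−2.36) = +3.85 V; the balanced reaction transfers n = 6 electrons.
The reaction quotient is [Mg²⁺(aq)]^3 / [Au³⁺(aq)]^2 = 1.1×10^−5; by Nernst, E = +3.85 − (0.0592/6)(−4.958) = +3.8989 V.
Finally ΔG = −nFE = −(6)(96500 C/mol)(+3.8989 V) = −2260 kJ/mol.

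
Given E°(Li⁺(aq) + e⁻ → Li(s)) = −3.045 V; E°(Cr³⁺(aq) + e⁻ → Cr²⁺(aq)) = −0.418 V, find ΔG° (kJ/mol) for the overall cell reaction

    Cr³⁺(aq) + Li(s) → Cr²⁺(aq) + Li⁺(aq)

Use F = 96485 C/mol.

−253 kJ/mol

In the reaction as written Cr³⁺(aq) is reduced, so the Cr³⁺/Cr²⁺ couple is the cathode and Li⁺/Li is the anode.
E°cell = −0.418 − (−3.045) = +2.627 V; balancing electrons gives n = 1.
ΔG° = −nFE°cell = −(1)(96485)(+2.627) J/mol = −253 kJ/mol.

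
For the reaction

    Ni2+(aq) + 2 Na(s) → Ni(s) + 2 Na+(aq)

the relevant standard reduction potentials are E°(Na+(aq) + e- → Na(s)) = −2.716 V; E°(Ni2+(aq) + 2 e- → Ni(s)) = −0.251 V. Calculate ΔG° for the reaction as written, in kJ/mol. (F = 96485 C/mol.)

In the reaction as written Ni2+(aq) is reduced, so the Ni²⁺/Ni couple is the cathode and Na⁺/Na is the anode.
E°cell = −0.251 − (−2.716) = +2.465 V; balancing electrons gives n = 2.
ΔG° = −nFE°cell = −(2)(96485)(+2.465) J/mol = −476 kJ/mol.

−476 kJ/mol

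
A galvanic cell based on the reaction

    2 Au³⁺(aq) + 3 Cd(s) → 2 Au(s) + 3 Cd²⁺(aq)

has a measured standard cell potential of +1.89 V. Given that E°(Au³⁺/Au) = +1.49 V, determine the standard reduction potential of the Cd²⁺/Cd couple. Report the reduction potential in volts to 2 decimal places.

In the reaction as written the Au³⁺/Au couple is reduced (cathode) and Cd²⁺/Cd is oxidized (anode), so E°cell = E°(Au³⁺/Au) − E°(Cd²⁺/Cd).
E°(Cd²⁺/Cd) = E°(cathode) − E°cell = +1.49 − (+1.89) = −0.40 V.

−0.40 V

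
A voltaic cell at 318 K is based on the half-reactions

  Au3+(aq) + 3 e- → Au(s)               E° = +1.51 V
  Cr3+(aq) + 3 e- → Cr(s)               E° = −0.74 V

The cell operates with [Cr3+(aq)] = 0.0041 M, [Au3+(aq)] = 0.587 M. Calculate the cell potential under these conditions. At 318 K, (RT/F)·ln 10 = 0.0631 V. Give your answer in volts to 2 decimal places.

+2.30 V

Au³⁺/Au is reduced (cathode, E° = +1.51 V) and Cr³⁺/Cr is oxidized (anode).
E°cell = +1.51 − (−0.74) = +2.25 V, with n = 3 electrons transferred.
The balanced reaction is Au3+(aq) + Cr(s) → Au(s) + Cr3+(aq), so Q = [Cr3+(aq)] / [Au3+(aq)] = 0.00698 and log Q = −2.156.
Applying E = E° − (RT ln10/nF)·log Q gives +2.25 − (0.0631/3)(−2.156) = +2.30 V.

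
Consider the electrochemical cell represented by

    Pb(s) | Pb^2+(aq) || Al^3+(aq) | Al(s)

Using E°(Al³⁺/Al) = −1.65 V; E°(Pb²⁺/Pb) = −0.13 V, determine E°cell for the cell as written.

−1.52 V

By convention the left-hand electrode in cell notation is the anode (oxidation) and the right-hand electrode is the cathode (reduction).
E°cell = E°(right) − E°(left) = −1.65 − (−0.13) = −1.52 V.
The negative sign shows that, as written, the cell would require an external voltage to drive the reaction.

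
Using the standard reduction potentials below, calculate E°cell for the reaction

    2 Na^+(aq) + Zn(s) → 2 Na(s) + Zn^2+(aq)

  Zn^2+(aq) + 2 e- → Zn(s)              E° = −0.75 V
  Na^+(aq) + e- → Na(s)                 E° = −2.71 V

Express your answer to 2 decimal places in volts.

−1.96 V

Na^+(aq) gains electrons, so the Na⁺/Na couple is the cathode; the Zn²⁺/Zn couple is the anode.
E°cell = E°(cathode) − E°(anode) = −2.71 − (−0.75) = −1.96 V.
The negative E°cell means the reaction is non-spontaneous in the direction written.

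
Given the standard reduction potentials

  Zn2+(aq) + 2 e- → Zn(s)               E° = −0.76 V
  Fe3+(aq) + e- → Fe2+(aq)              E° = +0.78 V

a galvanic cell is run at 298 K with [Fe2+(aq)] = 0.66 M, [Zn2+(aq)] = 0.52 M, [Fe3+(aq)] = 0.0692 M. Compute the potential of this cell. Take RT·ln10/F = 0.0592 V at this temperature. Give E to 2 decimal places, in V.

+1.49 V

Fe³⁺/Fe²⁺ is reduced (cathode, E° = +0.78 V) and Zn²⁺/Zn is oxidized (anode).
E°cell = +0.78 − (−0.76) = +1.54 V, with n = 2 electrons transferred.
Balancing gives 2 Fe3+(aq) + Zn(s) → 2 Fe2+(aq) + Zn2+(aq); hence Q = ([Fe2+(aq)]^2·[Zn2+(aq)]) / [Fe3+(aq)]^2 = 47.3 (log Q = 1.675).
Applying E = E° − (RT ln10/nF)·log Q gives +1.54 − (0.0592/2)(1.675) = +1.49 V.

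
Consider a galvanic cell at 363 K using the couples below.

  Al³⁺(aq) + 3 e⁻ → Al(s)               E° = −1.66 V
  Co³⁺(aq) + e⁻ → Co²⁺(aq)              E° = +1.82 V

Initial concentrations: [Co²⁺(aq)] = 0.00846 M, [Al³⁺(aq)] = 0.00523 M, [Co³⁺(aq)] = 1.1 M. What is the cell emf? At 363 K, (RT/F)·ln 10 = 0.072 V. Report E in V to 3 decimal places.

+3.687 V

The Co³⁺/Co²⁺ couple has the more positive E°, so it is the cathode; Al³⁺/Al is the anode.
E°cell = E°cat − E°an = +1.82 − (−1.66) = +3.48 V; n = 3.
Balancing gives 3 Co³⁺(aq) + Al(s) → 3 Co²⁺(aq) + Al³⁺(aq); hence Q = ([Co²⁺(aq)]^3·[Al³⁺(aq)]) / [Co³⁺(aq)]^3 = 2.38×10^−9 (log Q = −8.624).
Applying E = E° − (RT ln10/nF)·log Q gives +3.48 − (0.072/3)(−8.624) = +3.687 V.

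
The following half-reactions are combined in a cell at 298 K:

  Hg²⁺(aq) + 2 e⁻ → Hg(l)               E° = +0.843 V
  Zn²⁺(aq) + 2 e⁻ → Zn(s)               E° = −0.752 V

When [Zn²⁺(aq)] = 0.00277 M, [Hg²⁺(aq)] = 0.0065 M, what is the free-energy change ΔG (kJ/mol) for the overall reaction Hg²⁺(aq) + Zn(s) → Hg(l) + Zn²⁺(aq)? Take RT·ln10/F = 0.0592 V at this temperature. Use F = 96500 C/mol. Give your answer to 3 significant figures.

−310 kJ/mol

E°cell = +0.843 − (−0.752) = +1.595 V; the balanced reaction transfers n = 2 electrons.
The reaction quotient is [Zn²⁺(aq)] / [Hg²⁺(aq)] = 0.426; by Nernst, E = +1.595 − (0.0592/2)(−0.370) = +1.6060 V.
Then ΔG = −nFE = −2 × 96500 × +1.6060 J/mol = −310 kJ/mol.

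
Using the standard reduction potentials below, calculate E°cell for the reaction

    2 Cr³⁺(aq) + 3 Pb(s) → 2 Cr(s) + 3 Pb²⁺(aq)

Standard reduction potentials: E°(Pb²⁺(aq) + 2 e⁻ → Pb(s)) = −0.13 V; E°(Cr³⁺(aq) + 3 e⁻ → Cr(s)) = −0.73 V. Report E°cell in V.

Cr³⁺(aq) gains electrons, so the Cr³⁺/Cr couple is the cathode; the Pb²⁺/Pb couple is the anode.
E°cell = E°(cathode) − E°(anode) = −0.73 − (−0.13) = −0.60 V.

−0.60 V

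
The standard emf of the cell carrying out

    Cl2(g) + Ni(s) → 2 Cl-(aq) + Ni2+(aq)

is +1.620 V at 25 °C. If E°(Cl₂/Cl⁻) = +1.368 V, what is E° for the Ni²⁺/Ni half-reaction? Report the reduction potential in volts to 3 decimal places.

−0.252 V

In the reaction as written the Cl₂/Cl⁻ couple is reduced (cathode) and Ni²⁺/Ni is oxidized (anode), so E°cell = E°(Cl₂/Cl⁻) − E°(Ni²⁺/Ni).
E°(Ni²⁺/Ni) = E°(cathode) − E°cell = +1.368 − (+1.620) = −0.252 V.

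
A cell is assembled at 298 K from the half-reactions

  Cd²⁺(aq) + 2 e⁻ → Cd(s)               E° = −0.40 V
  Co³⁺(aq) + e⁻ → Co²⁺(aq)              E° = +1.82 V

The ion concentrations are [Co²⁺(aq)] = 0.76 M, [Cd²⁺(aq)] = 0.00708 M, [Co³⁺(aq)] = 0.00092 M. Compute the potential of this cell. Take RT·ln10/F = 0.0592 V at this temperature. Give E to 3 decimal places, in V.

+2.111 V

Since E°(Co³⁺/Co²⁺) > E°(Cd²⁺/Cd), Co³⁺/Co²⁺ serves as the cathode.
E°cell = E°cat − E°an = +1.82 − (−0.40) = +2.22 V; n = 2.
Balancing gives 2 Co³⁺(aq) + Cd(s) → 2 Co²⁺(aq) + Cd²⁺(aq); hence Q = ([Co²⁺(aq)]^2·[Cd²⁺(aq)]) / [Co³⁺(aq)]^2 = 4.83×10^3 (log Q = 3.684).
By the Nernst equation, E = +2.22 − (0.0592/2)·(3.684) = +2.111 V.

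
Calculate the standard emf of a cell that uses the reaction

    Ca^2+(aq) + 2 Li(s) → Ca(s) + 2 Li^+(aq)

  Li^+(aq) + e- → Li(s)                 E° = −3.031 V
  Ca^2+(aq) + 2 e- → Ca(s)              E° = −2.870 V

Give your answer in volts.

Ca^2+(aq) gains electrons, so the Ca²⁺/Ca couple is the cathode; the Li⁺/Li couple is the anode.
E°cell = E°(cathode) − E°(anode) = −2.870 − (−3.031) = +0.161 V.

+0.161 V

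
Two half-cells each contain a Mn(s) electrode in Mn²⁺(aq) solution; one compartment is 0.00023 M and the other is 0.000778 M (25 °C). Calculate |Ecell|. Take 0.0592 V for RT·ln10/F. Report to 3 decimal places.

0.016 V

For a concentration cell E°cell = 0, since both electrodes use the same couple.
The compartment with the higher Mn²⁺(aq) concentration (0.000778 M) acts as the cathode; ions are reduced there and produced at the dilute (0.00023 M) anode.
With n = 2, Ecell = −(0.0592/2)·log([dilute]/[conc]) = −(0.0592/2)·log(0.00023/0.000778) = +0.016 V.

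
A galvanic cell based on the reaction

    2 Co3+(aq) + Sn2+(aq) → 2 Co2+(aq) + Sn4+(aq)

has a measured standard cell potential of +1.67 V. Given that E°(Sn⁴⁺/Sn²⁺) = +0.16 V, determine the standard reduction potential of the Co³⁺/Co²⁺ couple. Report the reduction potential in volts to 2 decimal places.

+1.83 V

In the reaction as written the Co³⁺/Co²⁺ couple is reduced (cathode) and Sn⁴⁺/Sn²⁺ is oxidized (anode), so E°cell = E°(Co³⁺/Co²⁺) − E°(Sn⁴⁺/Sn²⁺).
E°(Co³⁺/Co²⁺) = E°cell + E°(anode) = +1.67 + (+0.16) = +1.83 V.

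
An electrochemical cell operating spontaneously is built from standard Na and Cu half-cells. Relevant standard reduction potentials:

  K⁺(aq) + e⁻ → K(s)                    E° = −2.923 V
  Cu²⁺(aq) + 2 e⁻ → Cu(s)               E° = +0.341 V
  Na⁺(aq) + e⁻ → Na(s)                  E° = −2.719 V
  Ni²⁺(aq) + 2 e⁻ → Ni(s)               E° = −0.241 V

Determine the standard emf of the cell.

+3.060 V

Of the two couples in this cell, the one with the more positive reduction potential is reduced at the cathode: here that is Cu²⁺/Cu (+0.341 V); Na⁺/Na (−2.719 V) is the anode.
E°cell = E°(cathode) − E°(anode) = +0.341 − (−2.719) = +3.060 V.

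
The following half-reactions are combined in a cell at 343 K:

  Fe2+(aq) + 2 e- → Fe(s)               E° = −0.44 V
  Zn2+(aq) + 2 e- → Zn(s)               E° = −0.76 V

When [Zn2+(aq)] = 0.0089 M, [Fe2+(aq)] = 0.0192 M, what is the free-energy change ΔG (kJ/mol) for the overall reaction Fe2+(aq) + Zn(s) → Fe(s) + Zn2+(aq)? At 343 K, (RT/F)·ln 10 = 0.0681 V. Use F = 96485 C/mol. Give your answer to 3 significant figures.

−64.0 kJ/mol

With Fe²⁺/Fe reduced at the cathode, E°cell = −0.44 − (−0.76) = +0.32 V and n = 2.
The reaction quotient is [Zn2+(aq)] / [Fe2+(aq)] = 0.464; by Nernst, E = +0.32 − (0.0681/2)(−0.334) = +0.3314 V.
ΔG = −nFE = −(2)(96485)(+0.3314) J/mol = −64.0 kJ/mol.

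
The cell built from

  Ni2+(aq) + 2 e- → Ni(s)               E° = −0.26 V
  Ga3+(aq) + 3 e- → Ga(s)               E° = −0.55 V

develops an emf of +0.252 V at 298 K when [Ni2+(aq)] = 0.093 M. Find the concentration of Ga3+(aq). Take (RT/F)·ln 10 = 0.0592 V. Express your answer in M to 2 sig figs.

With Ni²⁺/Ni at the cathode and Ga³⁺/Ga at the anode, E°cell = −0.26 − (−0.55) = +0.29 V (n = 6).
Since E = E° − (0.0592/n)·log Q, log Q = n(E° − E)/0.0592 = 3.851.
Balancing electrons gives 3 Ni2+(aq) + 2 Ga(s) → 3 Ni(s) + 2 Ga3+(aq); thus Q = [Ga3+(aq)]^2 / [Ni2+(aq)]^3.
Substituting the known concentrations and solving, log [Ga3+(aq)] = 0.378 and [Ga3+(aq)] = 2.4 M.

2.4 M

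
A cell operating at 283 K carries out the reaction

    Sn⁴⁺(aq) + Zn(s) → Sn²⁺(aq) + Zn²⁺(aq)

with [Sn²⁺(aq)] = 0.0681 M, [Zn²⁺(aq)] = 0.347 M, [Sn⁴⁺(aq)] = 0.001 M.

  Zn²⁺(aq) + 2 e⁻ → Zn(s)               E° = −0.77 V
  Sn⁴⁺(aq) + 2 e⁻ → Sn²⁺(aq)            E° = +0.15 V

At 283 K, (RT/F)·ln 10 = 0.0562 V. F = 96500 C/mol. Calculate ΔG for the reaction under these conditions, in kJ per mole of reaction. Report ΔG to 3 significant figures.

The standard cell potential is +0.15 − (−0.77) = +0.92 V, with n = 2 electrons in the balanced equation.
Here Q = ([Sn²⁺(aq)]·[Zn²⁺(aq)]) / [Sn⁴⁺(aq)] = 23.6 (log Q = 1.373), giving E = +0.92 − (0.0562/2)·(1.373) = +0.8814 V.
Then ΔG = −nFE = −2 × 96500 × +0.8814 J/mol = −170 kJ/mol.

−170 kJ/mol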